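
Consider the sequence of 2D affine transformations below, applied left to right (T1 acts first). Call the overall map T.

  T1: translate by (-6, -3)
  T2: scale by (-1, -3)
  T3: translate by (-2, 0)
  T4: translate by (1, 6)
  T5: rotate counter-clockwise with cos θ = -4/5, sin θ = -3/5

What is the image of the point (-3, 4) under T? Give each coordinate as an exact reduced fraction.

T1 translate by (-6, -3): (-3, 4) → (-9, 1)
T2 scale by (-1, -3): (-9, 1) → (9, -3)
T3 translate by (-2, 0): (9, -3) → (7, -3)
T4 translate by (1, 6): (7, -3) → (8, 3)
T5 rotate counter-clockwise with cos θ = -4/5, sin θ = -3/5: (8, 3) → (-23/5, -36/5)

T(p) = (-23/5, -36/5)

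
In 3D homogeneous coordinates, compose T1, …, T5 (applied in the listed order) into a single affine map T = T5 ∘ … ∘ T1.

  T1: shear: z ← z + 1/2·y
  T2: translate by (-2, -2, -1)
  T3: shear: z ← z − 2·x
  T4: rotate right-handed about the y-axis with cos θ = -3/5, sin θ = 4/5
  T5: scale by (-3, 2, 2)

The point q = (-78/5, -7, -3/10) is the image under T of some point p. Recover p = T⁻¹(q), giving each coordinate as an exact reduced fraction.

p = (-1, -3/2, 0)

T1 = [1 0 0 0; 0 1 0 0; 0 1/2 1 0; 0 0 0 1]
T2·T1 = [1 0 0 -2; 0 1 0 -2; 0 1/2 1 -1; 0 0 0 1]
T3·…·T1 = [1 0 0 -2; 0 1 0 -2; -2 1/2 1 3; 0 0 0 1]
T4·…·T1 = [-11/5 2/5 4/5 18/5; 0 1 0 -2; 2/5 -3/10 -3/5 -1/5; 0 0 0 1]
T5·…·T1 = [33/5 -6/5 -12/5 -54/5; 0 2 0 -4; 4/5 -3/5 -6/5 -2/5; 0 0 0 1]
det M = -12; M⁻¹ = [1/5 0 -2/5 2; 0 1/2 0 2; 2/15 -1/4 -11/10 0; 0 0 0 1]
M⁻¹ · (-78/5, -7, -3/10)ᵀ = (-1, -3/2, 0)ᵀ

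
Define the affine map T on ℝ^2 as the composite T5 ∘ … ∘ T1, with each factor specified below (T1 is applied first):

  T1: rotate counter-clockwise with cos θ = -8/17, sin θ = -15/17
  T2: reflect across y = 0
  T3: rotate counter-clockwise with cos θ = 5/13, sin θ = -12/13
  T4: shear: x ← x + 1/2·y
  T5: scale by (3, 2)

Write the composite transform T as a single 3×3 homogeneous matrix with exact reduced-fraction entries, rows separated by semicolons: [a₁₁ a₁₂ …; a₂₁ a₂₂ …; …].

T1 = [-8/17 15/17 0; -15/17 -8/17 0; 0 0 1]
T2·T1 = [-8/17 15/17 0; 15/17 8/17 0; 0 0 1]
T3·…·T1 = [140/221 171/221 0; 171/221 -140/221 0; 0 0 1]
T4·…·T1 = [451/442 101/221 0; 171/221 -140/221 0; 0 0 1]
T5·…·T1 = [1353/442 303/221 0; 342/221 -280/221 0; 0 0 1]

T = [1353/442 303/221 0; 342/221 -280/221 0; 0 0 1]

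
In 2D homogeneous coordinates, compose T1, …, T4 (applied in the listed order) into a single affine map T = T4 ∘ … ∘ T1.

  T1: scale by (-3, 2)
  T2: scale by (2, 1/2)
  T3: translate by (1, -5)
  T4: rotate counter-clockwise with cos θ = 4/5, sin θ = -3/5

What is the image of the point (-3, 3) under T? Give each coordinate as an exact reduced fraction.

T(p) = (14, -13)

T1 scale by (-3, 2): (-3, 3) → (9, 6)
T2 scale by (2, 1/2): (9, 6) → (18, 3)
T3 translate by (1, -5): (18, 3) → (19, -2)
T4 rotate counter-clockwise with cos θ = 4/5, sin θ = -3/5: (19, -2) → (14, -13)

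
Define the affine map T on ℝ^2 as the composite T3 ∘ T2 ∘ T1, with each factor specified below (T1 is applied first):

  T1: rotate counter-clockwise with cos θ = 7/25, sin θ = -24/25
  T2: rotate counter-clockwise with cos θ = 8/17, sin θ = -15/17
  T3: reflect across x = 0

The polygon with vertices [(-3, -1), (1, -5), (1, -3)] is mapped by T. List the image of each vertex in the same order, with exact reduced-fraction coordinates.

image vertices: (-123/85, 239/85), (1789/425, 1223/425), (239/85, 123/85)

T1 rotate counter-clockwise with cos θ = 7/25, sin θ = -24/25: (-3, -1) → (-9/5, 13/5); (1, -5) → (-113/25, -59/25); (1, -3) → (-13/5, -9/5)
T2 rotate counter-clockwise with cos θ = 8/17, sin θ = -15/17: (-9/5, 13/5) → (123/85, 239/85); (-113/25, -59/25) → (-1789/425, 1223/425); (-13/5, -9/5) → (-239/85, 123/85)
T3 reflect across x = 0: (123/85, 239/85) → (-123/85, 239/85); (-1789/425, 1223/425) → (1789/425, 1223/425); (-239/85, 123/85) → (239/85, 123/85)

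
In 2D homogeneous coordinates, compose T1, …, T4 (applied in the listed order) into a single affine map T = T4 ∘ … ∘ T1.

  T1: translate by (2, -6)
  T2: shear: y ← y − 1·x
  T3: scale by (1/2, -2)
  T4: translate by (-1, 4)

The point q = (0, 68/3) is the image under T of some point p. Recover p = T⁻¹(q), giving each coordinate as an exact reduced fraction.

p = (0, -4/3)

T1 = [1 0 2; 0 1 -6; 0 0 1]
T2·T1 = [1 0 2; -1 1 -8; 0 0 1]
T3·…·T1 = [1/2 0 1; 2 -2 16; 0 0 1]
T4·…·T1 = [1/2 0 0; 2 -2 20; 0 0 1]
det M = -1; M⁻¹ = [2 0 0; 2 -1/2 10; 0 0 1]
M⁻¹ · (0, 68/3)ᵀ = (0, -4/3)ᵀ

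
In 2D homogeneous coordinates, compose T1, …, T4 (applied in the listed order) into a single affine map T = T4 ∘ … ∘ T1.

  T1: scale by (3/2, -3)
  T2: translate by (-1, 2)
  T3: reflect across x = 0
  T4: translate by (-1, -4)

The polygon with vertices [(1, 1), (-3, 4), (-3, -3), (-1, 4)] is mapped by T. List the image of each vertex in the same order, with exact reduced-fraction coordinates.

T1 scale by (3/2, -3): (1, 1) → (3/2, -3); (-3, 4) → (-9/2, -12); (-3, -3) → (-9/2, 9); (-1, 4) → (-3/2, -12)
T2 translate by (-1, 2): (3/2, -3) → (1/2, -1); (-9/2, -12) → (-11/2, -10); (-9/2, 9) → (-11/2, 11); (-3/2, -12) → (-5/2, -10)
T3 reflect across x = 0: (1/2, -1) → (-1/2, -1); (-11/2, -10) → (11/2, -10); (-11/2, 11) → (11/2, 11); (-5/2, -10) → (5/2, -10)
T4 translate by (-1, -4): (-1/2, -1) → (-3/2, -5); (11/2, -10) → (9/2, -14); (11/2, 11) → (9/2, 7); (5/2, -10) → (3/2, -14)

image vertices: (-3/2, -5), (9/2, -14), (9/2, 7), (3/2, -14)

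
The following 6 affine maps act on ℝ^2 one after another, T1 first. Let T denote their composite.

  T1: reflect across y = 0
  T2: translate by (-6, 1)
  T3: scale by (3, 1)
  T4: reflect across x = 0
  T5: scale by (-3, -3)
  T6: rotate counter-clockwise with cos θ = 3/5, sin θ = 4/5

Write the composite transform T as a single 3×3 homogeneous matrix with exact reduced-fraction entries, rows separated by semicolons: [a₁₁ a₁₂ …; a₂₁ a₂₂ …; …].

T1 = [1 0 0; 0 -1 0; 0 0 1]
T2·T1 = [1 0 -6; 0 -1 1; 0 0 1]
T3·…·T1 = [3 0 -18; 0 -1 1; 0 0 1]
T4·…·T1 = [-3 0 18; 0 -1 1; 0 0 1]
T5·…·T1 = [9 0 -54; 0 3 -3; 0 0 1]
T6·…·T1 = [27/5 -12/5 -30; 36/5 9/5 -45; 0 0 1]

T = [27/5 -12/5 -30; 36/5 9/5 -45; 0 0 1]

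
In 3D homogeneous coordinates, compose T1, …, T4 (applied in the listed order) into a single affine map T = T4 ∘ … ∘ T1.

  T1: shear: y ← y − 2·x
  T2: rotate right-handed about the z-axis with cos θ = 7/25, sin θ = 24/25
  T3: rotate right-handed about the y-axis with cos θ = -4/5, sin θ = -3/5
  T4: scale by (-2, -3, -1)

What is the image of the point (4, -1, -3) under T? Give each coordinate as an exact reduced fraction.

T(p) = (1502/125, -99/25, -1032/125)

T1 shear: y ← y − 2·x: (4, -1, -3) → (4, -9, -3)
T2 rotate right-handed about the z-axis with cos θ = 7/25, sin θ = 24/25: (4, -9, -3) → (244/25, 33/25, -3)
T3 rotate right-handed about the y-axis with cos θ = -4/5, sin θ = -3/5: (244/25, 33/25, -3) → (-751/125, 33/25, 1032/125)
T4 scale by (-2, -3, -1): (-751/125, 33/25, 1032/125) → (1502/125, -99/25, -1032/125)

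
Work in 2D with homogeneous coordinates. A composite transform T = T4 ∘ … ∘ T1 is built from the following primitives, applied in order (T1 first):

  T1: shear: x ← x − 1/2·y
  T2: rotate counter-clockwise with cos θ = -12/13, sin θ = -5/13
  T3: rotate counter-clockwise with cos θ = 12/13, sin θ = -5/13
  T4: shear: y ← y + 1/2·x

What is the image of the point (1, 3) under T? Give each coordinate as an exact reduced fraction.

T1 shear: x ← x − 1/2·y: (1, 3) → (-1/2, 3)
T2 rotate counter-clockwise with cos θ = -12/13, sin θ = -5/13: (-1/2, 3) → (21/13, -67/26)
T3 rotate counter-clockwise with cos θ = 12/13, sin θ = -5/13: (21/13, -67/26) → (1/2, -3)
T4 shear: y ← y + 1/2·x: (1/2, -3) → (1/2, -11/4)

T(p) = (1/2, -11/4)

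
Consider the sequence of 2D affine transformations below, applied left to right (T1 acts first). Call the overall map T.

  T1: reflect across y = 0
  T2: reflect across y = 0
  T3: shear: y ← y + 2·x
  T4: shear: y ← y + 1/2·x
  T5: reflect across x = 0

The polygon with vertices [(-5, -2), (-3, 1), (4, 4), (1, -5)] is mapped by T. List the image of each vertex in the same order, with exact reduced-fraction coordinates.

image vertices: (5, -29/2), (3, -13/2), (-4, 14), (-1, -5/2)

T1 reflect across y = 0: (-5, -2) → (-5, 2); (-3, 1) → (-3, -1); (4, 4) → (4, -4); (1, -5) → (1, 5)
T2 reflect across y = 0: (-5, 2) → (-5, -2); (-3, -1) → (-3, 1); (4, -4) → (4, 4); (1, 5) → (1, -5)
T3 shear: y ← y + 2·x: (-5, -2) → (-5, -12); (-3, 1) → (-3, -5); (4, 4) → (4, 12); (1, -5) → (1, -3)
T4 shear: y ← y + 1/2·x: (-5, -12) → (-5, -29/2); (-3, -5) → (-3, -13/2); (4, 12) → (4, 14); (1, -3) → (1, -5/2)
T5 reflect across x = 0: (-5, -29/2) → (5, -29/2); (-3, -13/2) → (3, -13/2); (4, 14) → (-4, 14); (1, -5/2) → (-1, -5/2)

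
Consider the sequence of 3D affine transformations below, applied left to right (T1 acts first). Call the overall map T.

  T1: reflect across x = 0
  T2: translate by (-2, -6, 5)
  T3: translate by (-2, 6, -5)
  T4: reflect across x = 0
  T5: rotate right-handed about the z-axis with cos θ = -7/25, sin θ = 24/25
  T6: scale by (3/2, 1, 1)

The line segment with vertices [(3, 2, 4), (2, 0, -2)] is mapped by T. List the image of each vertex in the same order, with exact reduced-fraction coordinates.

T1 reflect across x = 0: (3, 2, 4) → (-3, 2, 4); (2, 0, -2) → (-2, 0, -2)
T2 translate by (-2, -6, 5): (-3, 2, 4) → (-5, -4, 9); (-2, 0, -2) → (-4, -6, 3)
T3 translate by (-2, 6, -5): (-5, -4, 9) → (-7, 2, 4); (-4, -6, 3) → (-6, 0, -2)
T4 reflect across x = 0: (-7, 2, 4) → (7, 2, 4); (-6, 0, -2) → (6, 0, -2)
T5 rotate right-handed about the z-axis with cos θ = -7/25, sin θ = 24/25: (7, 2, 4) → (-97/25, 154/25, 4); (6, 0, -2) → (-42/25, 144/25, -2)
T6 scale by (3/2, 1, 1): (-97/25, 154/25, 4) → (-291/50, 154/25, 4); (-42/25, 144/25, -2) → (-63/25, 144/25, -2)

image vertices: (-291/50, 154/25, 4), (-63/25, 144/25, -2)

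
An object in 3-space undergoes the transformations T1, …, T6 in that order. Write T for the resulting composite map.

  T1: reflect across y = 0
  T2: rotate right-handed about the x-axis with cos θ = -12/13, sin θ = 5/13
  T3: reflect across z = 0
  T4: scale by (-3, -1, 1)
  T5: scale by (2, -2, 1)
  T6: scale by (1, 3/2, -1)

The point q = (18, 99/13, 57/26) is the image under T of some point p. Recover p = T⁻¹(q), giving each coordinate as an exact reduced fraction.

T1 = [1 0 0 0; 0 -1 0 0; 0 0 1 0; 0 0 0 1]
T2·T1 = [1 0 0 0; 0 12/13 -5/13 0; 0 -5/13 -12/13 0; 0 0 0 1]
T3·…·T1 = [1 0 0 0; 0 12/13 -5/13 0; 0 5/13 12/13 0; 0 0 0 1]
T4·…·T1 = [-3 0 0 0; 0 -12/13 5/13 0; 0 5/13 12/13 0; 0 0 0 1]
T5·…·T1 = [-6 0 0 0; 0 24/13 -10/13 0; 0 5/13 12/13 0; 0 0 0 1]
T6·…·T1 = [-6 0 0 0; 0 36/13 -15/13 0; 0 -5/13 -12/13 0; 0 0 0 1]
det M = 18; M⁻¹ = [-1/6 0 0 0; 0 4/13 -5/13 0; 0 -5/39 -12/13 0; 0 0 0 1]
M⁻¹ · (18, 99/13, 57/26)ᵀ = (-3, 3/2, -3)ᵀ

p = (-3, 3/2, -3)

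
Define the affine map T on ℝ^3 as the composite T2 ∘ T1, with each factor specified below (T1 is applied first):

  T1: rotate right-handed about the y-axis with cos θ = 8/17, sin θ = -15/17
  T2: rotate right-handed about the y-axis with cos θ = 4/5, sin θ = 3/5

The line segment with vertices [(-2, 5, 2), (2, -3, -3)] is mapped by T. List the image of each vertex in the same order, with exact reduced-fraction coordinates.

T1 rotate right-handed about the y-axis with cos θ = 8/17, sin θ = -15/17: (-2, 5, 2) → (-46/17, 5, -14/17); (2, -3, -3) → (61/17, -3, 6/17)
T2 rotate right-handed about the y-axis with cos θ = 4/5, sin θ = 3/5: (-46/17, 5, -14/17) → (-226/85, 5, 82/85); (61/17, -3, 6/17) → (262/85, -3, -159/85)

image vertices: (-226/85, 5, 82/85), (262/85, -3, -159/85)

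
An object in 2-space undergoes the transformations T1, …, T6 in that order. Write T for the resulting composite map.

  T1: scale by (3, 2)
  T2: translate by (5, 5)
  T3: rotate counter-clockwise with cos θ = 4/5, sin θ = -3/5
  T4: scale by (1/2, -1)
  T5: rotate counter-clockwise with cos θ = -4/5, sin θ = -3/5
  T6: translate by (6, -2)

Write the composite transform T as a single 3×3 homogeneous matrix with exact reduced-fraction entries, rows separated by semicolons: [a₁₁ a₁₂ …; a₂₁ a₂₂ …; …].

T1 = [3 0 0; 0 2 0; 0 0 1]
T2·T1 = [3 0 5; 0 2 5; 0 0 1]
T3·…·T1 = [12/5 6/5 7; -9/5 8/5 1; 0 0 1]
T4·…·T1 = [6/5 3/5 7/2; 9/5 -8/5 -1; 0 0 1]
T5·…·T1 = [3/25 -36/25 -17/5; -54/25 23/25 -13/10; 0 0 1]
T6·…·T1 = [3/25 -36/25 13/5; -54/25 23/25 -33/10; 0 0 1]

T = [3/25 -36/25 13/5; -54/25 23/25 -33/10; 0 0 1]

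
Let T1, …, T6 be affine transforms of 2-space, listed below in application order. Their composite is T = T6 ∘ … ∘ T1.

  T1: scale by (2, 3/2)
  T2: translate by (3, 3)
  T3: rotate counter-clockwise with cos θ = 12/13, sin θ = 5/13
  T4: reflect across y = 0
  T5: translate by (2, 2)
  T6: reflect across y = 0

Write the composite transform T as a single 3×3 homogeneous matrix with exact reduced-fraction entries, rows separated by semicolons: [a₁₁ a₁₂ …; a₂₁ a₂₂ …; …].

T1 = [2 0 0; 0 3/2 0; 0 0 1]
T2·T1 = [2 0 3; 0 3/2 3; 0 0 1]
T3·…·T1 = [24/13 -15/26 21/13; 10/13 18/13 51/13; 0 0 1]
T4·…·T1 = [24/13 -15/26 21/13; -10/13 -18/13 -51/13; 0 0 1]
T5·…·T1 = [24/13 -15/26 47/13; -10/13 -18/13 -25/13; 0 0 1]
T6·…·T1 = [24/13 -15/26 47/13; 10/13 18/13 25/13; 0 0 1]

T = [24/13 -15/26 47/13; 10/13 18/13 25/13; 0 0 1]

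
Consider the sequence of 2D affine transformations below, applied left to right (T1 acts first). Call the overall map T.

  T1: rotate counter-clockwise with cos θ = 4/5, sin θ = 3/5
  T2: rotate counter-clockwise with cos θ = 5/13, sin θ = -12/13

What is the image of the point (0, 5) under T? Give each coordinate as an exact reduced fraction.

T1 rotate counter-clockwise with cos θ = 4/5, sin θ = 3/5: (0, 5) → (-3, 4)
T2 rotate counter-clockwise with cos θ = 5/13, sin θ = -12/13: (-3, 4) → (33/13, 56/13)

T(p) = (33/13, 56/13)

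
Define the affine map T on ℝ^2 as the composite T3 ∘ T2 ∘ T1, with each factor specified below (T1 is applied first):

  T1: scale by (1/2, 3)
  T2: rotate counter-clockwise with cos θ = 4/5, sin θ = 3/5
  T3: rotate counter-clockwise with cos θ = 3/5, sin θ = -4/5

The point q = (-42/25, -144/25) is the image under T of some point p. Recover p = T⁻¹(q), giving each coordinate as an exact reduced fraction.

p = (0, -2)

T1 = [1/2 0 0; 0 3 0; 0 0 1]
T2·T1 = [2/5 -9/5 0; 3/10 12/5 0; 0 0 1]
T3·…·T1 = [12/25 21/25 0; -7/50 72/25 0; 0 0 1]
det M = 3/2; M⁻¹ = [48/25 -14/25 0; 7/75 8/25 0; 0 0 1]
M⁻¹ · (-42/25, -144/25)ᵀ = (0, -2)ᵀ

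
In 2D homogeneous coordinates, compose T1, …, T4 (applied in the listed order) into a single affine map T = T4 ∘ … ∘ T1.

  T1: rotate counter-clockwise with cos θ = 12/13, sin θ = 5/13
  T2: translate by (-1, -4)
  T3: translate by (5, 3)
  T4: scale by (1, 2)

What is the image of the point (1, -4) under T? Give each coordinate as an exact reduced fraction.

T1 rotate counter-clockwise with cos θ = 12/13, sin θ = 5/13: (1, -4) → (32/13, -43/13)
T2 translate by (-1, -4): (32/13, -43/13) → (19/13, -95/13)
T3 translate by (5, 3): (19/13, -95/13) → (84/13, -56/13)
T4 scale by (1, 2): (84/13, -56/13) → (84/13, -112/13)

T(p) = (84/13, -112/13)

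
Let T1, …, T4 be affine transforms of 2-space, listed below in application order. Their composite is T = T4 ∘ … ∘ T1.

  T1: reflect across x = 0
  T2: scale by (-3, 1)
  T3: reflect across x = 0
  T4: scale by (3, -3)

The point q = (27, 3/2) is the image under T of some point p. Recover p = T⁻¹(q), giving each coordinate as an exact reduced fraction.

p = (-3, -1/2)

T1 = [-1 0 0; 0 1 0; 0 0 1]
T2·T1 = [3 0 0; 0 1 0; 0 0 1]
T3·…·T1 = [-3 0 0; 0 1 0; 0 0 1]
T4·…·T1 = [-9 0 0; 0 -3 0; 0 0 1]
det M = 27; M⁻¹ = [-1/9 0 0; 0 -1/3 0; 0 0 1]
M⁻¹ · (27, 3/2)ᵀ = (-3, -1/2)ᵀ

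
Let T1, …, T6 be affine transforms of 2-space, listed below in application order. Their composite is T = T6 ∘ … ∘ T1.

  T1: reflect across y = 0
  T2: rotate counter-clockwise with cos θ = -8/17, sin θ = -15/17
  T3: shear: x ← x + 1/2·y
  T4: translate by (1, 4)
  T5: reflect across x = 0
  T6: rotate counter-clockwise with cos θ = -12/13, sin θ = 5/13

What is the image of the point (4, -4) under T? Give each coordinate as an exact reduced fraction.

T1 reflect across y = 0: (4, -4) → (4, 4)
T2 rotate counter-clockwise with cos θ = -8/17, sin θ = -15/17: (4, 4) → (28/17, -92/17)
T3 shear: x ← x + 1/2·y: (28/17, -92/17) → (-18/17, -92/17)
T4 translate by (1, 4): (-18/17, -92/17) → (-1/17, -24/17)
T5 reflect across x = 0: (-1/17, -24/17) → (1/17, -24/17)
T6 rotate counter-clockwise with cos θ = -12/13, sin θ = 5/13: (1/17, -24/17) → (108/221, 293/221)

T(p) = (108/221, 293/221)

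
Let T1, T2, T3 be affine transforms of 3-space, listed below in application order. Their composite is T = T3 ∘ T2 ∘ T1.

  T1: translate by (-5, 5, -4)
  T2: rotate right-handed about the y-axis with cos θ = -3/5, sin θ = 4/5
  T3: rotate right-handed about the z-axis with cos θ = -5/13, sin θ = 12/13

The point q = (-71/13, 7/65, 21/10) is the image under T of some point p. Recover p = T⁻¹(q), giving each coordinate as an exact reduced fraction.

p = (2, 0, 9/2)

T1 = [1 0 0 -5; 0 1 0 5; 0 0 1 -4; 0 0 0 1]
T2·T1 = [-3/5 0 4/5 -1/5; 0 1 0 5; -4/5 0 -3/5 32/5; 0 0 0 1]
T3·…·T1 = [3/13 -12/13 -4/13 -59/13; -36/65 -5/13 48/65 -137/65; -4/5 0 -3/5 32/5; 0 0 0 1]
det M = 1; M⁻¹ = [3/13 -36/65 -4/5 5; -12/13 -5/13 0 -5; -4/13 48/65 -3/5 4; 0 0 0 1]
M⁻¹ · (-71/13, 7/65, 21/10)ᵀ = (2, 0, 9/2)ᵀ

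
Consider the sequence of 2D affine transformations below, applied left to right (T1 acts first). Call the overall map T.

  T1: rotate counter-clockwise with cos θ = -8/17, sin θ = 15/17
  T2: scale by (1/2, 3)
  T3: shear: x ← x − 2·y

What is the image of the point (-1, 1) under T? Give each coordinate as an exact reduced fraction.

T(p) = (269/34, -69/17)

T1 rotate counter-clockwise with cos θ = -8/17, sin θ = 15/17: (-1, 1) → (-7/17, -23/17)
T2 scale by (1/2, 3): (-7/17, -23/17) → (-7/34, -69/17)
T3 shear: x ← x − 2·y: (-7/34, -69/17) → (269/34, -69/17)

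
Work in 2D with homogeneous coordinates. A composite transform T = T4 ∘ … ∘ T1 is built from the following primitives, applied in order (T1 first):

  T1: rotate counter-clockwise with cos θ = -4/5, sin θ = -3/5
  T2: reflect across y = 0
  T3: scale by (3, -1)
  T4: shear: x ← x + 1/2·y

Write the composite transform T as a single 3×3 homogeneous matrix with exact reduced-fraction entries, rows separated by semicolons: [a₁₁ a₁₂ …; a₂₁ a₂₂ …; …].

T1 = [-4/5 3/5 0; -3/5 -4/5 0; 0 0 1]
T2·T1 = [-4/5 3/5 0; 3/5 4/5 0; 0 0 1]
T3·…·T1 = [-12/5 9/5 0; -3/5 -4/5 0; 0 0 1]
T4·…·T1 = [-27/10 7/5 0; -3/5 -4/5 0; 0 0 1]

T = [-27/10 7/5 0; -3/5 -4/5 0; 0 0 1]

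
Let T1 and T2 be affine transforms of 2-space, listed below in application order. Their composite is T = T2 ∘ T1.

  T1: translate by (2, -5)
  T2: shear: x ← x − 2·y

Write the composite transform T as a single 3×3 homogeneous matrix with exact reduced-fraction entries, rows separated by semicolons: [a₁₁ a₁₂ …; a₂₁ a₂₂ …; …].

T = [1 -2 12; 0 1 -5; 0 0 1]

T1 = [1 0 2; 0 1 -5; 0 0 1]
T2·T1 = [1 -2 12; 0 1 -5; 0 0 1]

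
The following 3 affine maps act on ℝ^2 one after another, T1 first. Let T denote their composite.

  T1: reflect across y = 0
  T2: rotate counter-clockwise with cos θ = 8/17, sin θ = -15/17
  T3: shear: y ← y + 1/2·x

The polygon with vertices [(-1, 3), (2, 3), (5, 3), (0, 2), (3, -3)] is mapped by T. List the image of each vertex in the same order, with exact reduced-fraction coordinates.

image vertices: (-53/17, -71/34), (-29/17, -137/34), (-5/17, -203/34), (-30/17, -31/17), (69/17, 27/34)

T1 reflect across y = 0: (-1, 3) → (-1, -3); (2, 3) → (2, -3); (5, 3) → (5, -3); (0, 2) → (0, -2); (3, -3) → (3, 3)
T2 rotate counter-clockwise with cos θ = 8/17, sin θ = -15/17: (-1, -3) → (-53/17, -9/17); (2, -3) → (-29/17, -54/17); (5, -3) → (-5/17, -99/17); (0, -2) → (-30/17, -16/17); (3, 3) → (69/17, -21/17)
T3 shear: y ← y + 1/2·x: (-53/17, -9/17) → (-53/17, -71/34); (-29/17, -54/17) → (-29/17, -137/34); (-5/17, -99/17) → (-5/17, -203/34); (-30/17, -16/17) → (-30/17, -31/17); (69/17, -21/17) → (69/17, 27/34)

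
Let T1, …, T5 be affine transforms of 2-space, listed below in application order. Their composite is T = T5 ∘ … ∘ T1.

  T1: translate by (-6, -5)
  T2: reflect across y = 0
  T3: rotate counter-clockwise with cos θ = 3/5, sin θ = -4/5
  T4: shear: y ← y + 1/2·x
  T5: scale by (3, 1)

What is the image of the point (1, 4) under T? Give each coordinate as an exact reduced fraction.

T1 translate by (-6, -5): (1, 4) → (-5, -1)
T2 reflect across y = 0: (-5, -1) → (-5, 1)
T3 rotate counter-clockwise with cos θ = 3/5, sin θ = -4/5: (-5, 1) → (-11/5, 23/5)
T4 shear: y ← y + 1/2·x: (-11/5, 23/5) → (-11/5, 7/2)
T5 scale by (3, 1): (-11/5, 7/2) → (-33/5, 7/2)

T(p) = (-33/5, 7/2)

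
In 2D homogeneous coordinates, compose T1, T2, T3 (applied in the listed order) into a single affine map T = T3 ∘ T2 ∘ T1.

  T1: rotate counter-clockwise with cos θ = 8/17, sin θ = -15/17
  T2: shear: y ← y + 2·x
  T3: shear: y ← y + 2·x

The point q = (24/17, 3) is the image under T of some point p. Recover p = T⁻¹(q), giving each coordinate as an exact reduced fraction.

p = (3, 0)

T1 = [8/17 15/17 0; -15/17 8/17 0; 0 0 1]
T2·T1 = [8/17 15/17 0; 1/17 38/17 0; 0 0 1]
T3·…·T1 = [8/17 15/17 0; 1 4 0; 0 0 1]
det M = 1; M⁻¹ = [4 -15/17 0; -1 8/17 0; 0 0 1]
M⁻¹ · (24/17, 3)ᵀ = (3, 0)ᵀ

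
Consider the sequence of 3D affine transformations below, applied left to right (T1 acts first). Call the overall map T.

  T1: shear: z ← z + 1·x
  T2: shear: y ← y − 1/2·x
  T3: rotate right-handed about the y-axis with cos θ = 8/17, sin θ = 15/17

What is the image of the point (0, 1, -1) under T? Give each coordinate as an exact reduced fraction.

T1 shear: z ← z + 1·x: (0, 1, -1) → (0, 1, -1)
T2 shear: y ← y − 1/2·x: (0, 1, -1) → (0, 1, -1)
T3 rotate right-handed about the y-axis with cos θ = 8/17, sin θ = 15/17: (0, 1, -1) → (-15/17, 1, -8/17)

T(p) = (-15/17, 1, -8/17)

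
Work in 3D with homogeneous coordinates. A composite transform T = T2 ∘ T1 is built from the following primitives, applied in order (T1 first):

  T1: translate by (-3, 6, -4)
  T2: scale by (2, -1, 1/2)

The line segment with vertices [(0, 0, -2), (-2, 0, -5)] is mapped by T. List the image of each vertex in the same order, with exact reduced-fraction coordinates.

T1 translate by (-3, 6, -4): (0, 0, -2) → (-3, 6, -6); (-2, 0, -5) → (-5, 6, -9)
T2 scale by (2, -1, 1/2): (-3, 6, -6) → (-6, -6, -3); (-5, 6, -9) → (-10, -6, -9/2)

image vertices: (-6, -6, -3), (-10, -6, -9/2)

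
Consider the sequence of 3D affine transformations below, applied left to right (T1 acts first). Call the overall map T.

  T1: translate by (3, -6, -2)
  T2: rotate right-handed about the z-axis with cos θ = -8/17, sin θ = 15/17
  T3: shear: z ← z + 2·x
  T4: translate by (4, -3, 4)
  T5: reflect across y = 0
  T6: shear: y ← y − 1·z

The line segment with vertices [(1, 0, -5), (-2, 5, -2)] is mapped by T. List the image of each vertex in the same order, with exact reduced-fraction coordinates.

image vertices: (126/17, -122/17, 65/17), (75/17, 14/17, 14/17)

T1 translate by (3, -6, -2): (1, 0, -5) → (4, -6, -7); (-2, 5, -2) → (1, -1, -4)
T2 rotate right-handed about the z-axis with cos θ = -8/17, sin θ = 15/17: (4, -6, -7) → (58/17, 108/17, -7); (1, -1, -4) → (7/17, 23/17, -4)
T3 shear: z ← z + 2·x: (58/17, 108/17, -7) → (58/17, 108/17, -3/17); (7/17, 23/17, -4) → (7/17, 23/17, -54/17)
T4 translate by (4, -3, 4): (58/17, 108/17, -3/17) → (126/17, 57/17, 65/17); (7/17, 23/17, -54/17) → (75/17, -28/17, 14/17)
T5 reflect across y = 0: (126/17, 57/17, 65/17) → (126/17, -57/17, 65/17); (75/17, -28/17, 14/17) → (75/17, 28/17, 14/17)
T6 shear: y ← y − 1·z: (126/17, -57/17, 65/17) → (126/17, -122/17, 65/17); (75/17, 28/17, 14/17) → (75/17, 14/17, 14/17)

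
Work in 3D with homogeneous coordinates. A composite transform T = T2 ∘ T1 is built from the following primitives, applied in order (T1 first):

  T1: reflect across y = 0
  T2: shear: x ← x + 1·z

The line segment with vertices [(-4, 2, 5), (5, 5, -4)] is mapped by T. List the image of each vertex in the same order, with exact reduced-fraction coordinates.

T1 reflect across y = 0: (-4, 2, 5) → (-4, -2, 5); (5, 5, -4) → (5, -5, -4)
T2 shear: x ← x + 1·z: (-4, -2, 5) → (1, -2, 5); (5, -5, -4) → (1, -5, -4)

image vertices: (1, -2, 5), (1, -5, -4)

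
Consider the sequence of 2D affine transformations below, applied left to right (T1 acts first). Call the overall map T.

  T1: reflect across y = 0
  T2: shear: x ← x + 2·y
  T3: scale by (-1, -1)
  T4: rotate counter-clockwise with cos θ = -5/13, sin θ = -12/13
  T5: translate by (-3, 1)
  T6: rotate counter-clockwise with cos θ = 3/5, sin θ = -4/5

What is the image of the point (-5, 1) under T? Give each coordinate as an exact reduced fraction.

T(p) = (-98/13, 4/13)

T1 reflect across y = 0: (-5, 1) → (-5, -1)
T2 shear: x ← x + 2·y: (-5, -1) → (-7, -1)
T3 scale by (-1, -1): (-7, -1) → (7, 1)
T4 rotate counter-clockwise with cos θ = -5/13, sin θ = -12/13: (7, 1) → (-23/13, -89/13)
T5 translate by (-3, 1): (-23/13, -89/13) → (-62/13, -76/13)
T6 rotate counter-clockwise with cos θ = 3/5, sin θ = -4/5: (-62/13, -76/13) → (-98/13, 4/13)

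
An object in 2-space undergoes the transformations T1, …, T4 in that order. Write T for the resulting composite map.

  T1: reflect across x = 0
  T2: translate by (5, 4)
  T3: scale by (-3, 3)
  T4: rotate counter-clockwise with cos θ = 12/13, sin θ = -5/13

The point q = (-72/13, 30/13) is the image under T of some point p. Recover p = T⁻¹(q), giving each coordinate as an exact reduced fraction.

T1 = [-1 0 0; 0 1 0; 0 0 1]
T2·T1 = [-1 0 5; 0 1 4; 0 0 1]
T3·…·T1 = [3 0 -15; 0 3 12; 0 0 1]
T4·…·T1 = [36/13 15/13 -120/13; -15/13 36/13 219/13; 0 0 1]
det M = 9; M⁻¹ = [4/13 -5/39 5; 5/39 4/13 -4; 0 0 1]
M⁻¹ · (-72/13, 30/13)ᵀ = (3, -4)ᵀ

p = (3, -4)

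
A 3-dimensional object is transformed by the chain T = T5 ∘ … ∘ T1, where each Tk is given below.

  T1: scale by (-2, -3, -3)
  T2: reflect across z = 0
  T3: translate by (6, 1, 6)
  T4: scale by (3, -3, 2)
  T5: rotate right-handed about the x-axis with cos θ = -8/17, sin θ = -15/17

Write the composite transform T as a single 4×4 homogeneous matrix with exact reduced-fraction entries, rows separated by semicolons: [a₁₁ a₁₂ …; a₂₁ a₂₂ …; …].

T1 = [-2 0 0 0; 0 -3 0 0; 0 0 -3 0; 0 0 0 1]
T2·T1 = [-2 0 0 0; 0 -3 0 0; 0 0 3 0; 0 0 0 1]
T3·…·T1 = [-2 0 0 6; 0 -3 0 1; 0 0 3 6; 0 0 0 1]
T4·…·T1 = [-6 0 0 18; 0 9 0 -3; 0 0 6 12; 0 0 0 1]
T5·…·T1 = [-6 0 0 18; 0 -72/17 90/17 12; 0 -135/17 -48/17 -3; 0 0 0 1]

T = [-6 0 0 18; 0 -72/17 90/17 12; 0 -135/17 -48/17 -3; 0 0 0 1]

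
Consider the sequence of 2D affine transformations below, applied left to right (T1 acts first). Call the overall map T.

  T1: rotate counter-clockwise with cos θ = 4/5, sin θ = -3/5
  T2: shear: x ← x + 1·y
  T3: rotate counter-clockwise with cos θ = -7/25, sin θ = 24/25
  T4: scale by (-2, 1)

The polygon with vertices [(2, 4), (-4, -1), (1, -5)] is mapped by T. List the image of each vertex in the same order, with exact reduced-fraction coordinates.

image vertices: (36/5, 26/5), (46/25, -64/25), (-316/25, -131/25)

T1 rotate counter-clockwise with cos θ = 4/5, sin θ = -3/5: (2, 4) → (4, 2); (-4, -1) → (-19/5, 8/5); (1, -5) → (-11/5, -23/5)
T2 shear: x ← x + 1·y: (4, 2) → (6, 2); (-19/5, 8/5) → (-11/5, 8/5); (-11/5, -23/5) → (-34/5, -23/5)
T3 rotate counter-clockwise with cos θ = -7/25, sin θ = 24/25: (6, 2) → (-18/5, 26/5); (-11/5, 8/5) → (-23/25, -64/25); (-34/5, -23/5) → (158/25, -131/25)
T4 scale by (-2, 1): (-18/5, 26/5) → (36/5, 26/5); (-23/25, -64/25) → (46/25, -64/25); (158/25, -131/25) → (-316/25, -131/25)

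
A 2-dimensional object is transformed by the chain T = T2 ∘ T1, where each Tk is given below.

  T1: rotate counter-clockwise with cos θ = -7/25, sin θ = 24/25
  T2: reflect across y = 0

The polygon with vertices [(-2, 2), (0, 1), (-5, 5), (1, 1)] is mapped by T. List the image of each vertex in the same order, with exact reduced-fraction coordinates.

image vertices: (-34/25, 62/25), (-24/25, 7/25), (-17/5, 31/5), (-31/25, -17/25)

T1 rotate counter-clockwise with cos θ = -7/25, sin θ = 24/25: (-2, 2) → (-34/25, -62/25); (0, 1) → (-24/25, -7/25); (-5, 5) → (-17/5, -31/5); (1, 1) → (-31/25, 17/25)
T2 reflect across y = 0: (-34/25, -62/25) → (-34/25, 62/25); (-24/25, -7/25) → (-24/25, 7/25); (-17/5, -31/5) → (-17/5, 31/5); (-31/25, 17/25) → (-31/25, -17/25)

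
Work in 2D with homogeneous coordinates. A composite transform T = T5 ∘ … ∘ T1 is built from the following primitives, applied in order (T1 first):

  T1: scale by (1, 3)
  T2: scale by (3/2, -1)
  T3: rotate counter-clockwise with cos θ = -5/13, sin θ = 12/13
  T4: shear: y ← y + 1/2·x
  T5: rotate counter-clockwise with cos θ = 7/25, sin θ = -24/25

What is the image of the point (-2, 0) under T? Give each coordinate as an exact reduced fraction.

T(p) = (-579/325, -1119/650)

T1 scale by (1, 3): (-2, 0) → (-2, 0)
T2 scale by (3/2, -1): (-2, 0) → (-3, 0)
T3 rotate counter-clockwise with cos θ = -5/13, sin θ = 12/13: (-3, 0) → (15/13, -36/13)
T4 shear: y ← y + 1/2·x: (15/13, -36/13) → (15/13, -57/26)
T5 rotate counter-clockwise with cos θ = 7/25, sin θ = -24/25: (15/13, -57/26) → (-579/325, -1119/650)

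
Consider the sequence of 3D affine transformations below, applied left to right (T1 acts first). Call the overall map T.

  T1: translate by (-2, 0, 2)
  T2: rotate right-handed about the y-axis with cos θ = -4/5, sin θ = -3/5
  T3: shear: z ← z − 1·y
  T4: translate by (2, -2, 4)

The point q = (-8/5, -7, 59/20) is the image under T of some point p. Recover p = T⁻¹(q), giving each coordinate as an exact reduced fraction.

T1 = [1 0 0 -2; 0 1 0 0; 0 0 1 2; 0 0 0 1]
T2·T1 = [-4/5 0 -3/5 2/5; 0 1 0 0; 3/5 0 -4/5 -14/5; 0 0 0 1]
T3·…·T1 = [-4/5 0 -3/5 2/5; 0 1 0 0; 3/5 -1 -4/5 -14/5; 0 0 0 1]
T4·…·T1 = [-4/5 0 -3/5 12/5; 0 1 0 -2; 3/5 -1 -4/5 6/5; 0 0 0 1]
det M = 1; M⁻¹ = [-4/5 3/5 3/5 12/5; 0 1 0 2; -3/5 -4/5 -4/5 4/5; 0 0 0 1]
M⁻¹ · (-8/5, -7, 59/20)ᵀ = (5/4, -5, 5)ᵀ

p = (5/4, -5, 5)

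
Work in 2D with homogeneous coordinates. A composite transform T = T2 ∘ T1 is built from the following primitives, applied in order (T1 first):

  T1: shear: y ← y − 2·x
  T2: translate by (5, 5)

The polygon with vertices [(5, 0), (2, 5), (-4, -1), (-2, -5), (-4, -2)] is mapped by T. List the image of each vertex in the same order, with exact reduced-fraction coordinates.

T1 shear: y ← y − 2·x: (5, 0) → (5, -10); (2, 5) → (2, 1); (-4, -1) → (-4, 7); (-2, -5) → (-2, -1); (-4, -2) → (-4, 6)
T2 translate by (5, 5): (5, -10) → (10, -5); (2, 1) → (7, 6); (-4, 7) → (1, 12); (-2, -1) → (3, 4); (-4, 6) → (1, 11)

image vertices: (10, -5), (7, 6), (1, 12), (3, 4), (1, 11)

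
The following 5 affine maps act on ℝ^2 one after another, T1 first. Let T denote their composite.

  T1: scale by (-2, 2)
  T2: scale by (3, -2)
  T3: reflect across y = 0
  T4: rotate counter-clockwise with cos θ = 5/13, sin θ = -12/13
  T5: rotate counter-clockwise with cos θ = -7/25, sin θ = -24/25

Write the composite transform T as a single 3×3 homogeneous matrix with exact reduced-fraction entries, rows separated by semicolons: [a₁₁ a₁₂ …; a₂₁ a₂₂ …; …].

T = [1938/325 144/325 0; 216/325 -1292/325 0; 0 0 1]

T1 = [-2 0 0; 0 2 0; 0 0 1]
T2·T1 = [-6 0 0; 0 -4 0; 0 0 1]
T3·…·T1 = [-6 0 0; 0 4 0; 0 0 1]
T4·…·T1 = [-30/13 48/13 0; 72/13 20/13 0; 0 0 1]
T5·…·T1 = [1938/325 144/325 0; 216/325 -1292/325 0; 0 0 1]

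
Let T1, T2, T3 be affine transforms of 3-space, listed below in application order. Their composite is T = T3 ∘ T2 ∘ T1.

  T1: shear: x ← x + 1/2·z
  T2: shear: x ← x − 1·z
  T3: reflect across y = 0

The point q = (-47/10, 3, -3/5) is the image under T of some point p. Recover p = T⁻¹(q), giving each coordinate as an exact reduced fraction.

p = (-5, -3, -3/5)

T1 = [1 0 1/2 0; 0 1 0 0; 0 0 1 0; 0 0 0 1]
T2·T1 = [1 0 -1/2 0; 0 1 0 0; 0 0 1 0; 0 0 0 1]
T3·…·T1 = [1 0 -1/2 0; 0 -1 0 0; 0 0 1 0; 0 0 0 1]
det M = -1; M⁻¹ = [1 0 1/2 0; 0 -1 0 0; 0 0 1 0; 0 0 0 1]
M⁻¹ · (-47/10, 3, -3/5)ᵀ = (-5, -3, -3/5)ᵀ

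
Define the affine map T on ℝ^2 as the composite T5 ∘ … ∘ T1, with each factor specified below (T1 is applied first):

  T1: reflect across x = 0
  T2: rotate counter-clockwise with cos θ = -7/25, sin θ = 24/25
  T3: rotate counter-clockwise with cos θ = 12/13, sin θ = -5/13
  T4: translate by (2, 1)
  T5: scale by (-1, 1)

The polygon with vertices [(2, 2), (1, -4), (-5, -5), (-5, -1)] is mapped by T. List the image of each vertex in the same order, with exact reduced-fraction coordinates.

T1 reflect across x = 0: (2, 2) → (-2, 2); (1, -4) → (-1, -4); (-5, -5) → (5, -5); (-5, -1) → (5, -1)
T2 rotate counter-clockwise with cos θ = -7/25, sin θ = 24/25: (-2, 2) → (-34/25, -62/25); (-1, -4) → (103/25, 4/25); (5, -5) → (17/5, 31/5); (5, -1) → (-11/25, 127/25)
T3 rotate counter-clockwise with cos θ = 12/13, sin θ = -5/13: (-34/25, -62/25) → (-718/325, -574/325); (103/25, 4/25) → (1256/325, -467/325); (17/5, 31/5) → (359/65, 287/65); (-11/25, 127/25) → (503/325, 1579/325)
T4 translate by (2, 1): (-718/325, -574/325) → (-68/325, -249/325); (1256/325, -467/325) → (1906/325, -142/325); (359/65, 287/65) → (489/65, 352/65); (503/325, 1579/325) → (1153/325, 1904/325)
T5 scale by (-1, 1): (-68/325, -249/325) → (68/325, -249/325); (1906/325, -142/325) → (-1906/325, -142/325); (489/65, 352/65) → (-489/65, 352/65); (1153/325, 1904/325) → (-1153/325, 1904/325)

image vertices: (68/325, -249/325), (-1906/325, -142/325), (-489/65, 352/65), (-1153/325, 1904/325)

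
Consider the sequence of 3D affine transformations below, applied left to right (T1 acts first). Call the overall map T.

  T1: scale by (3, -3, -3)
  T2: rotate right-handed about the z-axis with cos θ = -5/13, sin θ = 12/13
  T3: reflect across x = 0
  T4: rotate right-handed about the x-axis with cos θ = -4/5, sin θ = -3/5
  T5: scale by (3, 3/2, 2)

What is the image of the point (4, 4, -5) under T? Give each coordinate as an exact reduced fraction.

T1 scale by (3, -3, -3): (4, 4, -5) → (12, -12, 15)
T2 rotate right-handed about the z-axis with cos θ = -5/13, sin θ = 12/13: (12, -12, 15) → (84/13, 204/13, 15)
T3 reflect across x = 0: (84/13, 204/13, 15) → (-84/13, 204/13, 15)
T4 rotate right-handed about the x-axis with cos θ = -4/5, sin θ = -3/5: (-84/13, 204/13, 15) → (-84/13, -231/65, -1392/65)
T5 scale by (3, 3/2, 2): (-84/13, -231/65, -1392/65) → (-252/13, -693/130, -2784/65)

T(p) = (-252/13, -693/130, -2784/65)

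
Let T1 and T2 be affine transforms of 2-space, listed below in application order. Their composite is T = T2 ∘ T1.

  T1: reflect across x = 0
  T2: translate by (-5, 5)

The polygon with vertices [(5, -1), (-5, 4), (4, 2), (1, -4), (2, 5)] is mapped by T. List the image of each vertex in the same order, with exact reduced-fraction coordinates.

image vertices: (-10, 4), (0, 9), (-9, 7), (-6, 1), (-7, 10)

T1 reflect across x = 0: (5, -1) → (-5, -1); (-5, 4) → (5, 4); (4, 2) → (-4, 2); (1, -4) → (-1, -4); (2, 5) → (-2, 5)
T2 translate by (-5, 5): (-5, -1) → (-10, 4); (5, 4) → (0, 9); (-4, 2) → (-9, 7); (-1, -4) → (-6, 1); (-2, 5) → (-7, 10)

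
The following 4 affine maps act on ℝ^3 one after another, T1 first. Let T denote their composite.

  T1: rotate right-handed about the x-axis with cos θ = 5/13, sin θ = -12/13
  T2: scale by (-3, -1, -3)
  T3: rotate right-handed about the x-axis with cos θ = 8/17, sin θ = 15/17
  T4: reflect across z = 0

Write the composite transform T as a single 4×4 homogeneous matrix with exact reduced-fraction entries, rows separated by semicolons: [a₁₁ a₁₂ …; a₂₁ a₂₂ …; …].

T1 = [1 0 0 0; 0 5/13 12/13 0; 0 -12/13 5/13 0; 0 0 0 1]
T2·T1 = [-3 0 0 0; 0 -5/13 -12/13 0; 0 36/13 -15/13 0; 0 0 0 1]
T3·…·T1 = [-3 0 0 0; 0 -580/221 129/221 0; 0 213/221 -300/221 0; 0 0 0 1]
T4·…·T1 = [-3 0 0 0; 0 -580/221 129/221 0; 0 -213/221 300/221 0; 0 0 0 1]

T = [-3 0 0 0; 0 -580/221 129/221 0; 0 -213/221 300/221 0; 0 0 0 1]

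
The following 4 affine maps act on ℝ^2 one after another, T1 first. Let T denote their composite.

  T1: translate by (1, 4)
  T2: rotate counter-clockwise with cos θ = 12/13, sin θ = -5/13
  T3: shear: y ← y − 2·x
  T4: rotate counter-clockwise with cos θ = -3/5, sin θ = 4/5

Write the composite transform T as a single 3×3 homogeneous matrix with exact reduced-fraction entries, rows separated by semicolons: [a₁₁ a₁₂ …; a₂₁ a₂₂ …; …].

T = [16/13 -23/65 -12/65; 27/13 14/65 191/65; 0 0 1]

T1 = [1 0 1; 0 1 4; 0 0 1]
T2·T1 = [12/13 5/13 32/13; -5/13 12/13 43/13; 0 0 1]
T3·…·T1 = [12/13 5/13 32/13; -29/13 2/13 -21/13; 0 0 1]
T4·…·T1 = [16/13 -23/65 -12/65; 27/13 14/65 191/65; 0 0 1]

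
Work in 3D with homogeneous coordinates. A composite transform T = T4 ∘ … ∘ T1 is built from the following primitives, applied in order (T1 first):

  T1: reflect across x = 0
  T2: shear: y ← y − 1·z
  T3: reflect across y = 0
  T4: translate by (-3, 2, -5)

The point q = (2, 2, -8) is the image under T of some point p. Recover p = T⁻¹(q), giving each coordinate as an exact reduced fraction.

T1 = [-1 0 0 0; 0 1 0 0; 0 0 1 0; 0 0 0 1]
T2·T1 = [-1 0 0 0; 0 1 -1 0; 0 0 1 0; 0 0 0 1]
T3·…·T1 = [-1 0 0 0; 0 -1 1 0; 0 0 1 0; 0 0 0 1]
T4·…·T1 = [-1 0 0 -3; 0 -1 1 2; 0 0 1 -5; 0 0 0 1]
det M = 1; M⁻¹ = [-1 0 0 -3; 0 -1 1 7; 0 0 1 5; 0 0 0 1]
M⁻¹ · (2, 2, -8)ᵀ = (-5, -3, -3)ᵀ

p = (-5, -3, -3)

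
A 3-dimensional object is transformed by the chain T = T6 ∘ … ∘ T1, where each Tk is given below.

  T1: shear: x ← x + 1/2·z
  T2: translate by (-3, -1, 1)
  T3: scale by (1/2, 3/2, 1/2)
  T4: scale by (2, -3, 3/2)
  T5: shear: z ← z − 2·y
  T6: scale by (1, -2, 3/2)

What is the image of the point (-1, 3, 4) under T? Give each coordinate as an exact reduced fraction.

T1 shear: x ← x + 1/2·z: (-1, 3, 4) → (1, 3, 4)
T2 translate by (-3, -1, 1): (1, 3, 4) → (-2, 2, 5)
T3 scale by (1/2, 3/2, 1/2): (-2, 2, 5) → (-1, 3, 5/2)
T4 scale by (2, -3, 3/2): (-1, 3, 5/2) → (-2, -9, 15/4)
T5 shear: z ← z − 2·y: (-2, -9, 15/4) → (-2, -9, 87/4)
T6 scale by (1, -2, 3/2): (-2, -9, 87/4) → (-2, 18, 261/8)

T(p) = (-2, 18, 261/8)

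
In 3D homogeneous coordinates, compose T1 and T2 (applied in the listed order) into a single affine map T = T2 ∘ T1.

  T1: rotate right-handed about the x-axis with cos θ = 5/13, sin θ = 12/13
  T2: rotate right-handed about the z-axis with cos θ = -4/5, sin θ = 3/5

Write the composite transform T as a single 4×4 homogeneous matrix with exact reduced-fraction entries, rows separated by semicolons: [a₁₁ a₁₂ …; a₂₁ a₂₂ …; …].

T1 = [1 0 0 0; 0 5/13 -12/13 0; 0 12/13 5/13 0; 0 0 0 1]
T2·T1 = [-4/5 -3/13 36/65 0; 3/5 -4/13 48/65 0; 0 12/13 5/13 0; 0 0 0 1]

T = [-4/5 -3/13 36/65 0; 3/5 -4/13 48/65 0; 0 12/13 5/13 0; 0 0 0 1]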